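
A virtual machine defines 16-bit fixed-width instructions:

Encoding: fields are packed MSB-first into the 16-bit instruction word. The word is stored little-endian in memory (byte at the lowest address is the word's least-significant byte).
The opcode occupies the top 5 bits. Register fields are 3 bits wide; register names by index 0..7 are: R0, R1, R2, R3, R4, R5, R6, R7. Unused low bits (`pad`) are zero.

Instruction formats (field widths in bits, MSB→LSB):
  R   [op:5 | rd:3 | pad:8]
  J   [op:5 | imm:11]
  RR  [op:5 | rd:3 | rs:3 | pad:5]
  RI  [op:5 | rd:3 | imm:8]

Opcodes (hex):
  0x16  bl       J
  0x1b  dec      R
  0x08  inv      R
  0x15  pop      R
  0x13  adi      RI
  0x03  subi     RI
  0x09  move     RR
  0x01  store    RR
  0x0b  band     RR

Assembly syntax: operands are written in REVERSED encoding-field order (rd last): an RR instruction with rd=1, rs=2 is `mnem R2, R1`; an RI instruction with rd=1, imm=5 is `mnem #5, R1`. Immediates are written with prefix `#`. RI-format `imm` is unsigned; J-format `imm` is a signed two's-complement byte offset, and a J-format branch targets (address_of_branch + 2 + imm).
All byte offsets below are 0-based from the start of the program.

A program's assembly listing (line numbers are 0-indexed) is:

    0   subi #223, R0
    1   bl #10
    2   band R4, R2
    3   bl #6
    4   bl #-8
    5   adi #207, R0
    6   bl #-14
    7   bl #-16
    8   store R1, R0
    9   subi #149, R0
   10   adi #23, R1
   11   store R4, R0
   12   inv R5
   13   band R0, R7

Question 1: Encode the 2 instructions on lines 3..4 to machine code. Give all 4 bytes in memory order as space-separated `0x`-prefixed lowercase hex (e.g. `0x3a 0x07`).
0x06 0xb0 0xf8 0xb7

3. bl fields op=0x16:5|imm=6:11 → word b006h → 06 b0
4. bl fields op=0x16:5|imm=-8:11 → word b7f8h → f8 b7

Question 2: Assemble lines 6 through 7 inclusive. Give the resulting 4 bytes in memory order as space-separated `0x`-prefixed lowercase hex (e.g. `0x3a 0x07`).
6. bl fields op=0x16:5|imm=-14:11 → word b7f2h → f2 b7
7. bl fields op=0x16:5|imm=-16:11 → word b7f0h → f0 b7

0xf2 0xb7 0xf0 0xb7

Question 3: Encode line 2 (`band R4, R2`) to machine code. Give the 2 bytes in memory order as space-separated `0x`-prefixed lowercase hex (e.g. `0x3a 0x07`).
0x80 0x5a

2. band fields op=0xb:5|rd=2:3|rs=4:3|pad=0:5 → word 5a80h → 80 5a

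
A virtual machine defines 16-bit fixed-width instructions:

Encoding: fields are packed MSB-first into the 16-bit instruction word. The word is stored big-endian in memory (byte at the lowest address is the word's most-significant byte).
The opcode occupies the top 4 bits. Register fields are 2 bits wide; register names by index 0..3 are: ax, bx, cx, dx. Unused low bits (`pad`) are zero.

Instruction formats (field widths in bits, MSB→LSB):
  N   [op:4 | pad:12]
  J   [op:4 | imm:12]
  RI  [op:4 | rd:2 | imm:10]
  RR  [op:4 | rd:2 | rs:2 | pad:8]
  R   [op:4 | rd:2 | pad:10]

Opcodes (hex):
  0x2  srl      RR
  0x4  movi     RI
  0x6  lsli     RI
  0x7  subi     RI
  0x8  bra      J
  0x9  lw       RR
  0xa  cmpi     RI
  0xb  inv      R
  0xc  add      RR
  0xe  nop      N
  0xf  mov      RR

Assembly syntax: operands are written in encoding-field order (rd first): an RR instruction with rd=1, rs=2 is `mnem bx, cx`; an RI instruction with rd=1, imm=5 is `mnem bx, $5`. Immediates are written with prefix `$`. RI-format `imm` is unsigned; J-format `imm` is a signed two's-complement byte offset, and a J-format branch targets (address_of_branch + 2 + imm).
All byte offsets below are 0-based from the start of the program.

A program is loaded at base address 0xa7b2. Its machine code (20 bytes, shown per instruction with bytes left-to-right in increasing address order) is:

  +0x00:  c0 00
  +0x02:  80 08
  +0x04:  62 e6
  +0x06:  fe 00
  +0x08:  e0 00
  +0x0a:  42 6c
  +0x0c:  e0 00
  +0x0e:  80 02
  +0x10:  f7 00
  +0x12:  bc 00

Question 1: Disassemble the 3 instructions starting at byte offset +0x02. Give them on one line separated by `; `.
bra $8; lsli ax, $742; mov dx, cx

off 0x02: read 80 08 as big → 0x8008
  top 4b → 0x8 → bra [J]
  imm@[11:0]=0x8 ⇒ $8
off 0x04: read 62 e6 as big → 0x62e6
  top 4b → 0x6 → lsli [RI]
  rd@[11:10]=0x0 ⇒ ax
  imm@[9:0]=0x2e6 ⇒ $742
off 0x06: read fe 00 as big → 0xfe00
  top 4b → 0xf → mov [RR]
  rd@[11:10]=0x3 ⇒ dx
  rs@[9:8]=0x2 ⇒ cx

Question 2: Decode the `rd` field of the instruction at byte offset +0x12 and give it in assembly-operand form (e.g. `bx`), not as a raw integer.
@+12  big-endian(bc 00) = 0xbc00
  top 4b → 0xb → inv [R]
  rd@[11:10]=0x3 ⇒ dx

dx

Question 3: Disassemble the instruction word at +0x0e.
bra $2

@+0e  big-endian(80 02) = 0x8002
  top 4b → 0x8 → bra [J]
  imm@[11:0]=0x2 ⇒ $2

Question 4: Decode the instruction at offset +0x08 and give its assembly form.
nop

off 0x08: read e0 00 as big → 0xe000
  op=0xe000>>12=0xe ⇒ nop (N)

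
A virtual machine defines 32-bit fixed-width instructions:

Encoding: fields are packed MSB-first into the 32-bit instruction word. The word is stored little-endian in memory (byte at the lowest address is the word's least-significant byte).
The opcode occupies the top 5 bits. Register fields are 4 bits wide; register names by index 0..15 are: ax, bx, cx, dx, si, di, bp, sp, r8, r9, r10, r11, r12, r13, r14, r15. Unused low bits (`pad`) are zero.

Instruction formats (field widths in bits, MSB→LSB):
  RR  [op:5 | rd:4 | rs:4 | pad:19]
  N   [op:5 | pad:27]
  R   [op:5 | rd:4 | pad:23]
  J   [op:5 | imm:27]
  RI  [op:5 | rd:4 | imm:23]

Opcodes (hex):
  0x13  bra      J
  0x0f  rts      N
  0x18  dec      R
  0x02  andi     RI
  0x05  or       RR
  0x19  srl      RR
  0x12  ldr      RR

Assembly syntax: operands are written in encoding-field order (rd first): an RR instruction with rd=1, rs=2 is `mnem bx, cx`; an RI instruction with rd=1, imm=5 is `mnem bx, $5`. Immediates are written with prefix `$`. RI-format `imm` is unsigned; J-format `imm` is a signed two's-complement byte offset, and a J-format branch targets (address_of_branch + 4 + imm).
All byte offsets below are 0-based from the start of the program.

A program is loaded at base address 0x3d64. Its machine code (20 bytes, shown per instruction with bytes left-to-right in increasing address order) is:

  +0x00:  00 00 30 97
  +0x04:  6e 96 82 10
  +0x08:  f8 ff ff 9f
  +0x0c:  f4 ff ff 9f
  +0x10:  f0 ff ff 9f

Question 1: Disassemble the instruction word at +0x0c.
@+0c  little-endian(f4 ff ff 9f) = 0x9ffffff4
  op=0x9ffffff4>>27=0x13 ⇒ bra (J)
  imm@[26:0]=0x7fffff4 (s27→-12) ⇒ $-12

bra $-12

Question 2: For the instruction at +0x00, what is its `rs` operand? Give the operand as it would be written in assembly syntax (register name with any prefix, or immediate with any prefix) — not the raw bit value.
bp

@+00  little-endian(00 00 30 97) = 0x97300000
  top 5b → 0x12 → ldr [RR]
  rd: (w>>23)&0xf=0xe → r14
  rs: (w>>19)&0xf=0x6 → bp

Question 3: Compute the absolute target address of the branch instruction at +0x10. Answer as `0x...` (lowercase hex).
[10] f0 ff ff 9f → 0x9ffffff0
  top 5b → 0x13 → bra [J]
  imm: (w>>0)&0x7ffffff=0x7fffff0 (s27→-16) → $-16
  target = base 0x3d64 + off 0x10 + 4 + imm -16 = 0x3d68

0x3d68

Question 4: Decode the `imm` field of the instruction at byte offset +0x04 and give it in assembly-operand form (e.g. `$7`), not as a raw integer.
$169582

[04] 6e 96 82 10 → 0x1082966e
  opcode bits[31:27]=0x2: andi/RI
  [26:23] rd=1 = bx
  [22:0] imm=169582 = $169582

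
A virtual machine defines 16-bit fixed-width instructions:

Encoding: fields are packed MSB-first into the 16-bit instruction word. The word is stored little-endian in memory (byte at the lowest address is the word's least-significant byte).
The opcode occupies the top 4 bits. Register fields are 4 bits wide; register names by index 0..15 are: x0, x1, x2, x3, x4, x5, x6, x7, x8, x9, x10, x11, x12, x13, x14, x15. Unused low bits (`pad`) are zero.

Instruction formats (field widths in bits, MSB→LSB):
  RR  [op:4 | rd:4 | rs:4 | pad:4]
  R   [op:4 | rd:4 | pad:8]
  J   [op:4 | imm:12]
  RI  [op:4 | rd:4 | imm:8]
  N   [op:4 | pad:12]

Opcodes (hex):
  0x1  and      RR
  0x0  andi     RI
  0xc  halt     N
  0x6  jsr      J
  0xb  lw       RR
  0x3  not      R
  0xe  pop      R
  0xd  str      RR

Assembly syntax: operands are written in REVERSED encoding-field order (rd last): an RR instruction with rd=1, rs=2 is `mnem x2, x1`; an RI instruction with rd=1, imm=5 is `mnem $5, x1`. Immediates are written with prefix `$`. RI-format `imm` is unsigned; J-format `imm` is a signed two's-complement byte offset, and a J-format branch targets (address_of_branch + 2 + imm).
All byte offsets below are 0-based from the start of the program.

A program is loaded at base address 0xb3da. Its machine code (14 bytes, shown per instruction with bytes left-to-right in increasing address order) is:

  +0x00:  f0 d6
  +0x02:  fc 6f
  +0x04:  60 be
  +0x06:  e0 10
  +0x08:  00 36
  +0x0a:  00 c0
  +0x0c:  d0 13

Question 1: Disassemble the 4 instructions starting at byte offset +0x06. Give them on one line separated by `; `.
off 0x06: read e0 10 as little → 0x10e0
  opcode bits[15:12]=0x1: and/RR
  rd: (w>>8)&0xf=0x0 → x0
  rs: (w>>4)&0xf=0xe → x14
off 0x08: read 00 36 as little → 0x3600
  opcode bits[15:12]=0x3: not/R
  rd: (w>>8)&0xf=0x6 → x6
off 0x0a: read 00 c0 as little → 0xc000
  opcode bits[15:12]=0xc: halt/N
off 0x0c: read d0 13 as little → 0x13d0
  opcode bits[15:12]=0x1: and/RR
  rd: (w>>8)&0xf=0x3 → x3
  rs: (w>>4)&0xf=0xd → x13

and x14, x0; not x6; halt; and x13, x3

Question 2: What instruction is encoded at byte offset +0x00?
+0x00: f0 d6 ⇒ word 0xd6f0 (little)
  opcode bits[15:12]=0xd: str/RR
  rd: (w>>8)&0xf=0x6 → x6
  rs: (w>>4)&0xf=0xf → x15

str x15, x6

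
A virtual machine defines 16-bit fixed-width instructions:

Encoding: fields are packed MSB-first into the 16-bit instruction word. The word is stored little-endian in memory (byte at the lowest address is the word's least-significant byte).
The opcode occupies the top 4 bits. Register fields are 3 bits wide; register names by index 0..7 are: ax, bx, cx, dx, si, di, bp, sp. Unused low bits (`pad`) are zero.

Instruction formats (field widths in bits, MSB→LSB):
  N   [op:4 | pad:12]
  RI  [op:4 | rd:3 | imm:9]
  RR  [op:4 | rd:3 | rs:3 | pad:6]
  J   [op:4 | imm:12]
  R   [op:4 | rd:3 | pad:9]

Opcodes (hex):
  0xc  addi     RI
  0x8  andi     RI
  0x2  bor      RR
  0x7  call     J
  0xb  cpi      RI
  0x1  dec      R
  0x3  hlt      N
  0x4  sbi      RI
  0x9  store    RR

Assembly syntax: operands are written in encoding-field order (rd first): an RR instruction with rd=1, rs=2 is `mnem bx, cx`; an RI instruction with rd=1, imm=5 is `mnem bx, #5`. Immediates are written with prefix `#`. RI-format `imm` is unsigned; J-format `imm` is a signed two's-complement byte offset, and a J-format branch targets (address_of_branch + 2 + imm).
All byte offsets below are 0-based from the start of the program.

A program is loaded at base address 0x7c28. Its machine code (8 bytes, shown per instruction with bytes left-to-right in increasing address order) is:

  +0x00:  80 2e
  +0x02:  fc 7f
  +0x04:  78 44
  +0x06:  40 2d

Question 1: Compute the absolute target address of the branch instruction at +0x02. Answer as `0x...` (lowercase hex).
0x7c28

@+02  little-endian(fc 7f) = 0x7ffc
  op=0x7ffc>>12=0x7 ⇒ call (J)
  imm: (w>>0)&0xfff=0xffc (s12→-4) → #-4
  target = base 0x7c28 + off 0x02 + 2 + imm -4 = 0x7c28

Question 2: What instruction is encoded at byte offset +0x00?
bor sp, cx

off 0x00: read 80 2e as little → 0x2e80
  top 4b → 0x2 → bor [RR]
  [11:9] rd=7 = sp
  [8:6] rs=2 = cx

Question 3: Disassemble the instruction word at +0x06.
[06] 40 2d → 0x2d40
  op=0x2d40>>12=0x2 ⇒ bor (RR)
  rd@[11:9]=0x6 ⇒ bp
  rs@[8:6]=0x5 ⇒ di

bor bp, di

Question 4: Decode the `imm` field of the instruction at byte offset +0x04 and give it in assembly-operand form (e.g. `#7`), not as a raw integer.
#120

[04] 78 44 → 0x4478
  op=0x4478>>12=0x4 ⇒ sbi (RI)
  rd@[11:9]=0x2 ⇒ cx
  imm@[8:0]=0x78 ⇒ #120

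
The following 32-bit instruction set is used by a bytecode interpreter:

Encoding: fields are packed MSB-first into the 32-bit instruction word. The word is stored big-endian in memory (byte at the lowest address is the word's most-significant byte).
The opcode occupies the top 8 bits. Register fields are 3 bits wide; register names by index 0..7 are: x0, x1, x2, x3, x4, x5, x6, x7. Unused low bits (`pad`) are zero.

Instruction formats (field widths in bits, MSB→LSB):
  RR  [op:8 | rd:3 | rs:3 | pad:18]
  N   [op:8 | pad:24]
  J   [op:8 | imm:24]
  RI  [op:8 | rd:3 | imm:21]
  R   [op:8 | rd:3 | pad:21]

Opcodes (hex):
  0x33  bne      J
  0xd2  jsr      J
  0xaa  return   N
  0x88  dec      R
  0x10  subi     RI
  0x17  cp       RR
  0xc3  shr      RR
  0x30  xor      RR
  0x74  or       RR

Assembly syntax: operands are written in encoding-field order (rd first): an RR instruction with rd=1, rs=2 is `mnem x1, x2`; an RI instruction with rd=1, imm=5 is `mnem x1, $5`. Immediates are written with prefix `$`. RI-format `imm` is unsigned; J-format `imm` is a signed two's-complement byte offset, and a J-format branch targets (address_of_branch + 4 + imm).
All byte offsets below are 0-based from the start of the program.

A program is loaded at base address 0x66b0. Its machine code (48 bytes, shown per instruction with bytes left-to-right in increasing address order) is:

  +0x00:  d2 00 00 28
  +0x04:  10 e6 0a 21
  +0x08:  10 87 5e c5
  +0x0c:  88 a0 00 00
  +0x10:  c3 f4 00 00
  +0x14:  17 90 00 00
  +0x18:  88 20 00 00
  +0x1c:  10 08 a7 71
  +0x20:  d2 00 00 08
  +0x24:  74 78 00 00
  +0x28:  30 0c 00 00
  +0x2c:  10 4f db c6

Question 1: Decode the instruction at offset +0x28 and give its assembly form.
xor x0, x3

[28] 30 0c 00 00 → 0x300c0000
  top 8b → 0x30 → xor [RR]
  [23:21] rd=0 = x0
  [20:18] rs=3 = x3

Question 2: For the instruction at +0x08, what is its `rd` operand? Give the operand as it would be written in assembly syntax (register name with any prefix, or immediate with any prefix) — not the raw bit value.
x4

[08] 10 87 5e c5 → 0x10875ec5
  opcode bits[31:24]=0x10: subi/RI
  rd: (w>>21)&0x7=0x4 → x4
  imm: (w>>0)&0x1fffff=0x75ec5 → $483013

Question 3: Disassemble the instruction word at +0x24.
or x3, x6

@+24  big-endian(74 78 00 00) = 0x74780000
  opcode bits[31:24]=0x74: or/RR
  rd: (w>>21)&0x7=0x3 → x3
  rs: (w>>18)&0x7=0x6 → x6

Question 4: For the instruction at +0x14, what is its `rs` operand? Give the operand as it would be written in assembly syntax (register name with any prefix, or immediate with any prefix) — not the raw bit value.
x4

@+14  big-endian(17 90 00 00) = 0x17900000
  top 8b → 0x17 → cp [RR]
  [23:21] rd=4 = x4
  [20:18] rs=4 = x4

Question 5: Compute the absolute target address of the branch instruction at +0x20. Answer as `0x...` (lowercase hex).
off 0x20: read d2 00 00 08 as big → 0xd2000008
  opcode bits[31:24]=0xd2: jsr/J
  [23:0] imm=8 = $8
  target = base 0x66b0 + off 0x20 + 4 + imm 8 = 0x66dc

0x66dc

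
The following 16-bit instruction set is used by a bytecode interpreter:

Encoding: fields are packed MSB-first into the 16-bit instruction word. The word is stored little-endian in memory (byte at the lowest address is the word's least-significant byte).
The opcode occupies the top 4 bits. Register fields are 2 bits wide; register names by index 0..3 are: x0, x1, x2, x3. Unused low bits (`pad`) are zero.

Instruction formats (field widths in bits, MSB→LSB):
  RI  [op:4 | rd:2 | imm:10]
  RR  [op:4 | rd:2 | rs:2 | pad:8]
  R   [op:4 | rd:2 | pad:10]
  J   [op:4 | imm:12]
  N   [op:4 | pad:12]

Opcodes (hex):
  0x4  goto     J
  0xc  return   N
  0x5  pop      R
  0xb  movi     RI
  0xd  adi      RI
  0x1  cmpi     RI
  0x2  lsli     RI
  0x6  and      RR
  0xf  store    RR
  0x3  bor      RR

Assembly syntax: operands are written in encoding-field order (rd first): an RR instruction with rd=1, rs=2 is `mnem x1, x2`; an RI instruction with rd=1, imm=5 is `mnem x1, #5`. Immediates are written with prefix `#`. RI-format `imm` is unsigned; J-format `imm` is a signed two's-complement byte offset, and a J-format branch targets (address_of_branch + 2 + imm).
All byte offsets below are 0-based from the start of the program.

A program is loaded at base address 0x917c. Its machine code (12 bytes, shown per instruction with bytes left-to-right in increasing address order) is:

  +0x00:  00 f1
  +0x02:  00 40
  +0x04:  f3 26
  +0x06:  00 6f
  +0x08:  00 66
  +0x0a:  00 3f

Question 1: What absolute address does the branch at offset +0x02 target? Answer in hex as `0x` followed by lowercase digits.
0x9180

+0x02: 00 40 ⇒ word 0x4000 (little)
  opcode bits[15:12]=0x4: goto/J
  imm: (w>>0)&0xfff=0x0 → #0
  target = base 0x917c + off 0x02 + 2 + imm 0 = 0x9180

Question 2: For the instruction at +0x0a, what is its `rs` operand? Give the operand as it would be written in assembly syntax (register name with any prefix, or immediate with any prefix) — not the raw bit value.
x3

+0x0a: 00 3f ⇒ word 0x3f00 (little)
  opcode bits[15:12]=0x3: bor/RR
  rd@[11:10]=0x3 ⇒ x3
  rs@[9:8]=0x3 ⇒ x3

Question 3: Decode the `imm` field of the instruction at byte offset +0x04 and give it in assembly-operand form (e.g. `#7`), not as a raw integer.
+0x04: f3 26 ⇒ word 0x26f3 (little)
  top 4b → 0x2 → lsli [RI]
  rd: (w>>10)&0x3=0x1 → x1
  imm: (w>>0)&0x3ff=0x2f3 → #755

#755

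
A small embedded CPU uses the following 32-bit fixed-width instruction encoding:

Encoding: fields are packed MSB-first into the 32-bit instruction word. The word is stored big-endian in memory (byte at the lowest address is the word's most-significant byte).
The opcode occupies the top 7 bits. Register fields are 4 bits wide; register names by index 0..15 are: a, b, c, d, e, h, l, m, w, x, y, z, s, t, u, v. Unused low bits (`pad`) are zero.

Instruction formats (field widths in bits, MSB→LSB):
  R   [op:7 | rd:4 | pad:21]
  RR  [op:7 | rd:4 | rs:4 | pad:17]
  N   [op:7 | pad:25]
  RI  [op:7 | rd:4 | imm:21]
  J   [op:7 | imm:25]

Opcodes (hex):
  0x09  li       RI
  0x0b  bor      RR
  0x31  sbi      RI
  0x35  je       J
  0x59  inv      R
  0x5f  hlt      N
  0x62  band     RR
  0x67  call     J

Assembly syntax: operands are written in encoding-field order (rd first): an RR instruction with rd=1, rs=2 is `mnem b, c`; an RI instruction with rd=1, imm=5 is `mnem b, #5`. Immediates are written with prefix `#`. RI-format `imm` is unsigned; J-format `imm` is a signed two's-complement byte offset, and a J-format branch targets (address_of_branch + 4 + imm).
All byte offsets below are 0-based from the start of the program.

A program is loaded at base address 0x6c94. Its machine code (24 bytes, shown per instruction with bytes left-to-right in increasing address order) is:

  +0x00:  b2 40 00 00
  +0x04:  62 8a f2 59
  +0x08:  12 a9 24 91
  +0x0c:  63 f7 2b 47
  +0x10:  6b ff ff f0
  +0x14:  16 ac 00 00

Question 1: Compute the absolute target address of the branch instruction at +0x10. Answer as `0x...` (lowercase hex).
off 0x10: read 6b ff ff f0 as big → 0x6bfffff0
  opcode bits[31:25]=0x35: je/J
  imm@[24:0]=0x1fffff0 (s25→-16) ⇒ #-16
  target = base 0x6c94 + off 0x10 + 4 + imm -16 = 0x6c98

0x6c98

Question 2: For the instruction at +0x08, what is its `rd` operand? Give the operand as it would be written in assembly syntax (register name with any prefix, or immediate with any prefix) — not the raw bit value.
h

@+08  big-endian(12 a9 24 91) = 0x12a92491
  top 7b → 0x9 → li [RI]
  rd: (w>>21)&0xf=0x5 → h
  imm: (w>>0)&0x1fffff=0x92491 → #599185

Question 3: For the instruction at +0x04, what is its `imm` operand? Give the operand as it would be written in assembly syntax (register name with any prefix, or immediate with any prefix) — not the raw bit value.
[04] 62 8a f2 59 → 0x628af259
  op=0x628af259>>25=0x31 ⇒ sbi (RI)
  rd@[24:21]=0x4 ⇒ e
  imm@[20:0]=0xaf259 ⇒ #717401

#717401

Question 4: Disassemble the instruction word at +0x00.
inv c

@+00  big-endian(b2 40 00 00) = 0xb2400000
  top 7b → 0x59 → inv [R]
  [24:21] rd=2 = c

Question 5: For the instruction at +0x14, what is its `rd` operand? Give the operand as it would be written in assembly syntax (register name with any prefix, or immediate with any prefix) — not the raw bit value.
+0x14: 16 ac 00 00 ⇒ word 0x16ac0000 (big)
  op=0x16ac0000>>25=0xb ⇒ bor (RR)
  [24:21] rd=5 = h
  [20:17] rs=6 = l

h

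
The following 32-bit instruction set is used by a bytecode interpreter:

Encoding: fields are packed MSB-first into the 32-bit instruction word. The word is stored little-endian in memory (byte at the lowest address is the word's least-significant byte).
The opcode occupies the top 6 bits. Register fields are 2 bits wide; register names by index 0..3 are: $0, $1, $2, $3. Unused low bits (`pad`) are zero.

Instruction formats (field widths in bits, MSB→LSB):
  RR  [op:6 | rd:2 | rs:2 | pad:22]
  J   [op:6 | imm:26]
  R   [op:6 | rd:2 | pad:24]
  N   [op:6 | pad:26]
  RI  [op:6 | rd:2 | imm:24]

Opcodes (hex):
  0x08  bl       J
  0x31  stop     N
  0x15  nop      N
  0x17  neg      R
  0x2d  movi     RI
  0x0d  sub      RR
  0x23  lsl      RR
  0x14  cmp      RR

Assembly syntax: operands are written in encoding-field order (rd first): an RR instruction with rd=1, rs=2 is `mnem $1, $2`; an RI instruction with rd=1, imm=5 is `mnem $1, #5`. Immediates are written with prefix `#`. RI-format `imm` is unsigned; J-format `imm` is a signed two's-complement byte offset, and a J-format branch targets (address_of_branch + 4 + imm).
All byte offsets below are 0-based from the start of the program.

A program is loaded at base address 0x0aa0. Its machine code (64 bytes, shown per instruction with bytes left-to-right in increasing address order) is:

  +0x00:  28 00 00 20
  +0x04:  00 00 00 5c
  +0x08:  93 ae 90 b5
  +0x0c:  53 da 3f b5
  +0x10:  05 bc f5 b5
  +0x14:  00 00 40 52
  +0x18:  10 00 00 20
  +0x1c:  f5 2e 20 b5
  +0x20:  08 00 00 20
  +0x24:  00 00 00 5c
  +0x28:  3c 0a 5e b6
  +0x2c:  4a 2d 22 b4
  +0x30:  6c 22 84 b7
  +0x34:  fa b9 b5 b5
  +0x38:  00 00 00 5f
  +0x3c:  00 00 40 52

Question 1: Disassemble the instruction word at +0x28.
@+28  little-endian(3c 0a 5e b6) = 0xb65e0a3c
  opcode bits[31:26]=0x2d: movi/RI
  rd: (w>>24)&0x3=0x2 → $2
  imm: (w>>0)&0xffffff=0x5e0a3c → #6163004

movi $2, #6163004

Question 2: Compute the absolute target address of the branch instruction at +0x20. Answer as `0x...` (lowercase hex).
0x0acc

@+20  little-endian(08 00 00 20) = 0x20000008
  opcode bits[31:26]=0x8: bl/J
  [25:0] imm=8 = #8
  target = base 0x0aa0 + off 0x20 + 4 + imm 8 = 0x0acc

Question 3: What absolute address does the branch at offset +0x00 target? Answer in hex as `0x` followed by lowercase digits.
0x0acc

off 0x00: read 28 00 00 20 as little → 0x20000028
  top 6b → 0x8 → bl [J]
  [25:0] imm=40 = #40
  target = base 0x0aa0 + off 0x00 + 4 + imm 40 = 0x0acc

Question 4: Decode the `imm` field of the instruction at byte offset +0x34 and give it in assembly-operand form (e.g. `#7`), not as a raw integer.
#11909626

+0x34: fa b9 b5 b5 ⇒ word 0xb5b5b9fa (little)
  op=0xb5b5b9fa>>26=0x2d ⇒ movi (RI)
  rd@[25:24]=0x1 ⇒ $1
  imm@[23:0]=0xb5b9fa ⇒ #11909626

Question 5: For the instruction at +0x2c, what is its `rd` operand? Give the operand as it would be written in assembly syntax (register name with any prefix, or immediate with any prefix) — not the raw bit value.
$0

off 0x2c: read 4a 2d 22 b4 as little → 0xb4222d4a
  op=0xb4222d4a>>26=0x2d ⇒ movi (RI)
  rd: (w>>24)&0x3=0x0 → $0
  imm: (w>>0)&0xffffff=0x222d4a → #2239818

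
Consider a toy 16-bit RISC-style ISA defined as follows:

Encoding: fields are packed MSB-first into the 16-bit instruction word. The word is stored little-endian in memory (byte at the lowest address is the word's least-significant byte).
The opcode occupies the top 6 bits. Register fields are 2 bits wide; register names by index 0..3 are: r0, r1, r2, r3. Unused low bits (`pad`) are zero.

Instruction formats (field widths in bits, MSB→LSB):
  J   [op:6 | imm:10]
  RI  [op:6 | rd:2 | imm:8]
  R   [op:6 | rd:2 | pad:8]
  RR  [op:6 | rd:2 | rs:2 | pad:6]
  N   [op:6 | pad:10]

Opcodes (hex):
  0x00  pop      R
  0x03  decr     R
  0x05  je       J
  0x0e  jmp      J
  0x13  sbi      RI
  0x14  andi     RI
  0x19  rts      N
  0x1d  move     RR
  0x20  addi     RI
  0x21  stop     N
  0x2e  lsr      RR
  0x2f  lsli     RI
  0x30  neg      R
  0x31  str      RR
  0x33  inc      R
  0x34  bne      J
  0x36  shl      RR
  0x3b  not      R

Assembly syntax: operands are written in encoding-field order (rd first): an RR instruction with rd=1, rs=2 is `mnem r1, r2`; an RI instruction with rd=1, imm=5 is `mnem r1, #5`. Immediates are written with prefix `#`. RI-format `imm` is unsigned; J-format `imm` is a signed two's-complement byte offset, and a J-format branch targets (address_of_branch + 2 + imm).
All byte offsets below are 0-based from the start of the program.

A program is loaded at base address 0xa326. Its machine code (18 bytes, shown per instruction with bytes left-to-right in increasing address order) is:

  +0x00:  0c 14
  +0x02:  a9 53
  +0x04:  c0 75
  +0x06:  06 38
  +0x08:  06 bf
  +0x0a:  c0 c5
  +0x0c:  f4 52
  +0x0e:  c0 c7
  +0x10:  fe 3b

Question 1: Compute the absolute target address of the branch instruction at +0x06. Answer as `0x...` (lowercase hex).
+0x06: 06 38 ⇒ word 0x3806 (little)
  top 6b → 0xe → jmp [J]
  imm@[9:0]=0x6 ⇒ #6
  target = base 0xa326 + off 0x06 + 2 + imm 6 = 0xa334

0xa334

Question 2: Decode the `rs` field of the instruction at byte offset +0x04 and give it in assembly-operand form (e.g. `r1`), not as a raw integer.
@+04  little-endian(c0 75) = 0x75c0
  opcode bits[15:10]=0x1d: move/RR
  rd@[9:8]=0x1 ⇒ r1
  rs@[7:6]=0x3 ⇒ r3

r3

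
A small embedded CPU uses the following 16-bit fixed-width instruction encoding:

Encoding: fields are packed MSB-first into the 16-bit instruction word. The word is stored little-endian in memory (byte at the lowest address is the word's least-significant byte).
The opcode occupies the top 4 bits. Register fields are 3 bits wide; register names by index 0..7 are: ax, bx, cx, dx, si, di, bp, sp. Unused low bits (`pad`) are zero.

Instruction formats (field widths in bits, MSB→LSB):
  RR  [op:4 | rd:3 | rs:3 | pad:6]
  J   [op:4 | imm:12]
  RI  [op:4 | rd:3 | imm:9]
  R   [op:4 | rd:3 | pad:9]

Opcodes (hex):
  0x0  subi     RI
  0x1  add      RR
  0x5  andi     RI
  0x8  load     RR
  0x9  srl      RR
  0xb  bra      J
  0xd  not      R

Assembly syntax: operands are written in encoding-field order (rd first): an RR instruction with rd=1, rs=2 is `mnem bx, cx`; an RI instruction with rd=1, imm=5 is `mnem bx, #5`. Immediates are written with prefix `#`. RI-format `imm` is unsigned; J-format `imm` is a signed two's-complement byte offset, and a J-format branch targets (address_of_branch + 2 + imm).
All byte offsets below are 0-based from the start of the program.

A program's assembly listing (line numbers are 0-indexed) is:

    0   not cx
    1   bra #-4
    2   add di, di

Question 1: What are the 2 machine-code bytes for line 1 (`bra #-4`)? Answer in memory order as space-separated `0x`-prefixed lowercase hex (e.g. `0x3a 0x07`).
0xfc 0xbf

line 1 (bra): pack op=0xb:4|imm=-4:12 = 0xbffc; little→ fc bf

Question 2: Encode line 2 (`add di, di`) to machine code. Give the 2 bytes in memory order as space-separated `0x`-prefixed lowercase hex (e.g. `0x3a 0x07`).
2. add fields op=0x1:4|rd=5:3|rs=5:3|pad=0:6 → word 1b40h → 40 1b

0x40 0x1b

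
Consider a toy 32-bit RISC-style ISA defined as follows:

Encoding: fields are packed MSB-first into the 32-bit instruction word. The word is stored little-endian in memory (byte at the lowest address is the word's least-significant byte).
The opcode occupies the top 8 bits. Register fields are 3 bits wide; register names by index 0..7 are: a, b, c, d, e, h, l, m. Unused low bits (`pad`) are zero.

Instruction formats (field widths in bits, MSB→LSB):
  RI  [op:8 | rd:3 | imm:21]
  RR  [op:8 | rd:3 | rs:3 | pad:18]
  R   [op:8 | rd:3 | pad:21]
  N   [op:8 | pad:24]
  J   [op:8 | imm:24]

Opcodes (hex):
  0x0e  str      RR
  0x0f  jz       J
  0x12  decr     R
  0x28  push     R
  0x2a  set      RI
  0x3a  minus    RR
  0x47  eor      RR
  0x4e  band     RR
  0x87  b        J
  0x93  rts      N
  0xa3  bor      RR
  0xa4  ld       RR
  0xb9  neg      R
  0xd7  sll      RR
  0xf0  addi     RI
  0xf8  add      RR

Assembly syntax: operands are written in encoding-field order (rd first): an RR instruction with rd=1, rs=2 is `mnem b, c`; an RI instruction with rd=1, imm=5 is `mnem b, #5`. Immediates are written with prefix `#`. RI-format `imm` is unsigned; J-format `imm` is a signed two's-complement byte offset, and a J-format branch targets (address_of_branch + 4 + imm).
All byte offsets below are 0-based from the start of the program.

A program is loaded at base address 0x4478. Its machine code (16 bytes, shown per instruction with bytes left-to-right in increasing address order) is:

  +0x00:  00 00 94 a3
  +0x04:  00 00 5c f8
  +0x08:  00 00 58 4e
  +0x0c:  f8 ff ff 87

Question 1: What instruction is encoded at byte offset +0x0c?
+0x0c: f8 ff ff 87 ⇒ word 0x87fffff8 (little)
  top 8b → 0x87 → b [J]
  imm: (w>>0)&0xffffff=0xfffff8 (s24→-8) → #-8

b #-8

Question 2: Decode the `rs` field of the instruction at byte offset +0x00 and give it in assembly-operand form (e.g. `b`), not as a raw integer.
off 0x00: read 00 00 94 a3 as little → 0xa3940000
  opcode bits[31:24]=0xa3: bor/RR
  [23:21] rd=4 = e
  [20:18] rs=5 = h

h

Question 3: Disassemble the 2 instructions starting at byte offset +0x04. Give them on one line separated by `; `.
add c, m; band c, l

off 0x04: read 00 00 5c f8 as little → 0xf85c0000
  op=0xf85c0000>>24=0xf8 ⇒ add (RR)
  [23:21] rd=2 = c
  [20:18] rs=7 = m
off 0x08: read 00 00 58 4e as little → 0x4e580000
  op=0x4e580000>>24=0x4e ⇒ band (RR)
  [23:21] rd=2 = c
  [20:18] rs=6 = l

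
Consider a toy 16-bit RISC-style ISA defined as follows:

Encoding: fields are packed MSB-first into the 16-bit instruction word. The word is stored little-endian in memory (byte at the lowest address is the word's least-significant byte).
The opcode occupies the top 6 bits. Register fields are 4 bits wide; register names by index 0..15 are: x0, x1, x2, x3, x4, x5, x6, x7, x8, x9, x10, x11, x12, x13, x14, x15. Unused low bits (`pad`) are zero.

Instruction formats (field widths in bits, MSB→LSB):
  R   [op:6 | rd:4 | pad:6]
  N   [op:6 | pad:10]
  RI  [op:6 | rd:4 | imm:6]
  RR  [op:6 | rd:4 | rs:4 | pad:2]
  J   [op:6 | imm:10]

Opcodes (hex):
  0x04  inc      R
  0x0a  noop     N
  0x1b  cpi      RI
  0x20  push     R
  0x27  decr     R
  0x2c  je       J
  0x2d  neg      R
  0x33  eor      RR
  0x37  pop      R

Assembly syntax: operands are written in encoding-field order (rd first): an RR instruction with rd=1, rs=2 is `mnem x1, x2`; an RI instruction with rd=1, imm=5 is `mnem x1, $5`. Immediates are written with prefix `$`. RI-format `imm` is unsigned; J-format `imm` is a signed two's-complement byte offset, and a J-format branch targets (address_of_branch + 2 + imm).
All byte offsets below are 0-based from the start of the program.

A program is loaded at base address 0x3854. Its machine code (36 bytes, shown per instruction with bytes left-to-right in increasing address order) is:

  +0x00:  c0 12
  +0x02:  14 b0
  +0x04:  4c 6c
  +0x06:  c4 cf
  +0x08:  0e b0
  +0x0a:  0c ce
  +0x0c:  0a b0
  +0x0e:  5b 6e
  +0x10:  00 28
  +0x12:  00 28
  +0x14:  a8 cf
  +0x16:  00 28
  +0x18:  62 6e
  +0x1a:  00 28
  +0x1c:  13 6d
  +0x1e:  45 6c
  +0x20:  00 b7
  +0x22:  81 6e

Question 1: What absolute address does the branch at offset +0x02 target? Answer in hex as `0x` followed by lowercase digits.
@+02  little-endian(14 b0) = 0xb014
  op=0xb014>>10=0x2c ⇒ je (J)
  [9:0] imm=20 = $20
  target = base 0x3854 + off 0x02 + 2 + imm 20 = 0x386c

0x386c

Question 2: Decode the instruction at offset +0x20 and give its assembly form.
neg x12

off 0x20: read 00 b7 as little → 0xb700
  op=0xb700>>10=0x2d ⇒ neg (R)
  rd@[9:6]=0xc ⇒ x12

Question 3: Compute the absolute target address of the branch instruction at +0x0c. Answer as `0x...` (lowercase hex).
off 0x0c: read 0a b0 as little → 0xb00a
  opcode bits[15:10]=0x2c: je/J
  [9:0] imm=10 = $10
  target = base 0x3854 + off 0x0c + 2 + imm 10 = 0x386c

0x386c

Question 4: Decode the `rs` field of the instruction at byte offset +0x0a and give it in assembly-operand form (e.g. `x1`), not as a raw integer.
x3

[0a] 0c ce → 0xce0c
  opcode bits[15:10]=0x33: eor/RR
  [9:6] rd=8 = x8
  [5:2] rs=3 = x3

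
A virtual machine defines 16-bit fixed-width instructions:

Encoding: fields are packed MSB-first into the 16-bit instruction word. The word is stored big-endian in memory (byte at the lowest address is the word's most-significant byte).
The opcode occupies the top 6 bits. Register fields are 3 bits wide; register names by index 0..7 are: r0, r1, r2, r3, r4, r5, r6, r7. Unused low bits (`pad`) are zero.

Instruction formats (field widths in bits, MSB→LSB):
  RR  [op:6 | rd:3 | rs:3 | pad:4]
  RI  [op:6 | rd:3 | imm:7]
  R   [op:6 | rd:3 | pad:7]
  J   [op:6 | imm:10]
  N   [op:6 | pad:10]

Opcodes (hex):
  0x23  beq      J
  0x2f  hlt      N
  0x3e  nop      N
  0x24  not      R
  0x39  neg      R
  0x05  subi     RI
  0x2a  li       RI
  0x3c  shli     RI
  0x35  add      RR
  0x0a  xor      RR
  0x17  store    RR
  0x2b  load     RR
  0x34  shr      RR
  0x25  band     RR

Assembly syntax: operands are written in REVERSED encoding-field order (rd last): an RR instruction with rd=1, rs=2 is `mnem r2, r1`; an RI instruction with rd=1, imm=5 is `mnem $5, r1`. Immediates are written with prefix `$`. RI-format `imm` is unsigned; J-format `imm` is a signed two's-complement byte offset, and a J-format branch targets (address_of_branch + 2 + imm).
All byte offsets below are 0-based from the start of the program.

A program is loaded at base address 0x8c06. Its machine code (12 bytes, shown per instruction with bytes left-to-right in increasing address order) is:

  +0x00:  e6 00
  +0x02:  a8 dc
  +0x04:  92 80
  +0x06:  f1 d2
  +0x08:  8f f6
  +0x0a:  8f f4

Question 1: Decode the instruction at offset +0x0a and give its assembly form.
beq $-12

@+0a  big-endian(8f f4) = 0x8ff4
  op=0x8ff4>>10=0x23 ⇒ beq (J)
  [9:0] imm=1012 (s10→-12) = $-12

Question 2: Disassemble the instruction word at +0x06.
shli $82, r3

[06] f1 d2 → 0xf1d2
  top 6b → 0x3c → shli [RI]
  [9:7] rd=3 = r3
  [6:0] imm=82 = $82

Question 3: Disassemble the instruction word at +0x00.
neg r4

+0x00: e6 00 ⇒ word 0xe600 (big)
  opcode bits[15:10]=0x39: neg/R
  rd@[9:7]=0x4 ⇒ r4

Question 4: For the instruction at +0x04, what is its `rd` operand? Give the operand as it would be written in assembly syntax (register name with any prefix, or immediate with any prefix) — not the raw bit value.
r5

@+04  big-endian(92 80) = 0x9280
  top 6b → 0x24 → not [R]
  [9:7] rd=5 = r5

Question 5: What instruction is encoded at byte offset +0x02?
li $92, r1

[02] a8 dc → 0xa8dc
  top 6b → 0x2a → li [RI]
  rd: (w>>7)&0x7=0x1 → r1
  imm: (w>>0)&0x7f=0x5c → $92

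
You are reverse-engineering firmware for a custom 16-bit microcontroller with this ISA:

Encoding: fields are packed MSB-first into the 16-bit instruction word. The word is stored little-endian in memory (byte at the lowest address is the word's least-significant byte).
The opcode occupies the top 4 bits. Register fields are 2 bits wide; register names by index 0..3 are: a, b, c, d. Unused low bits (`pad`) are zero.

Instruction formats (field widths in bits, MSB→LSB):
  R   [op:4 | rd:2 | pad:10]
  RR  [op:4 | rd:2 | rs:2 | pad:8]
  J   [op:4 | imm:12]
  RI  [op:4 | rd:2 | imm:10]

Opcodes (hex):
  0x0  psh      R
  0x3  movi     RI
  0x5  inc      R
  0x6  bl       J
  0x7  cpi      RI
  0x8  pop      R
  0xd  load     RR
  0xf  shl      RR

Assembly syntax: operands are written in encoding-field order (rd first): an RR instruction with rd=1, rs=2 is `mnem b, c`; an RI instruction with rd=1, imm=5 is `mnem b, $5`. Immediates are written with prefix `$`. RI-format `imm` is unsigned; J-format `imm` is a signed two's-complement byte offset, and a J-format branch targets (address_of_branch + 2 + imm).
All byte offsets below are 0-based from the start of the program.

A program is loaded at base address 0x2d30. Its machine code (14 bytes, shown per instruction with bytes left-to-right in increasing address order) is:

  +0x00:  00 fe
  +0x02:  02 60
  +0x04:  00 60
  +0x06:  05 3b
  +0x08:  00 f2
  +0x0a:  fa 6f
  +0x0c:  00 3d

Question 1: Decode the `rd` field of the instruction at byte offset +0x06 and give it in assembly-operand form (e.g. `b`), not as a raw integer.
c

off 0x06: read 05 3b as little → 0x3b05
  top 4b → 0x3 → movi [RI]
  rd@[11:10]=0x2 ⇒ c
  imm@[9:0]=0x305 ⇒ $773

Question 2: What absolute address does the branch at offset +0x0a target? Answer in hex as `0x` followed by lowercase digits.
0x2d36

+0x0a: fa 6f ⇒ word 0x6ffa (little)
  op=0x6ffa>>12=0x6 ⇒ bl (J)
  imm@[11:0]=0xffa (s12→-6) ⇒ $-6
  target = base 0x2d30 + off 0x0a + 2 + imm -6 = 0x2d36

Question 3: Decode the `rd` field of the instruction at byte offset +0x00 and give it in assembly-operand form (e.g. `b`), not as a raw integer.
d

[00] 00 fe → 0xfe00
  top 4b → 0xf → shl [RR]
  [11:10] rd=3 = d
  [9:8] rs=2 = c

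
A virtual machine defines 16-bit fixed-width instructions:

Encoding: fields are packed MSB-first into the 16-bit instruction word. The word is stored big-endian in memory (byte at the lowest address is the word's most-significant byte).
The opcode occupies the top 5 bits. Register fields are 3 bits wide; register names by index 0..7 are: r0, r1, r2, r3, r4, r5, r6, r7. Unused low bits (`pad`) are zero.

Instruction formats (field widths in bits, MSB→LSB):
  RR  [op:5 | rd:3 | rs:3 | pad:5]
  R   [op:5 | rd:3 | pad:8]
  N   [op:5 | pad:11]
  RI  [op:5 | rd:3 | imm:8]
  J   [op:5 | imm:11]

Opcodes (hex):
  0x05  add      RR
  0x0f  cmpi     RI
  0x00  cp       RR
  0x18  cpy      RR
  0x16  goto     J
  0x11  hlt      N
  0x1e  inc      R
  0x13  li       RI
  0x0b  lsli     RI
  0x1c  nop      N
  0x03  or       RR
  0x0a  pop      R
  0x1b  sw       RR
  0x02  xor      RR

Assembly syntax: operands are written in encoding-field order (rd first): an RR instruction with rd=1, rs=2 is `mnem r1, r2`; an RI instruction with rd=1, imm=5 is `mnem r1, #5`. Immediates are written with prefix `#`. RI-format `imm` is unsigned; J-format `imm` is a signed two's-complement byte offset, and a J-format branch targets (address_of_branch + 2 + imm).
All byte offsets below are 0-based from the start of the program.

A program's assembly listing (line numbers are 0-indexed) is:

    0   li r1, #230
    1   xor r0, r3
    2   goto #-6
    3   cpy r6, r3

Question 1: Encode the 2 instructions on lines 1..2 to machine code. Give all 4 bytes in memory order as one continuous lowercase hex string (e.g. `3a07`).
1060b7fa

1. xor fields op=0x2:5|rd=0:3|rs=3:3|pad=0:5 → word 1060h → 10 60
2. goto fields op=0x16:5|imm=-6:11 → word b7fah → b7 fa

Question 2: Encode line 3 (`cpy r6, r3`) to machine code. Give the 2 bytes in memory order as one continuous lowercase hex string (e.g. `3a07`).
c660

L3: cpy op=0x18:5|rd=6:3|rs=3:3|pad=0:5 ⇒ 0xc660 ⇒ big c6 60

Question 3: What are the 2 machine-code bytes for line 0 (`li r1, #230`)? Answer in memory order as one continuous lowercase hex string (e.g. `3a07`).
line 0 (li): pack op=0x13:5|rd=1:3|imm=230:8 = 0x99e6; big→ 99 e6

99e6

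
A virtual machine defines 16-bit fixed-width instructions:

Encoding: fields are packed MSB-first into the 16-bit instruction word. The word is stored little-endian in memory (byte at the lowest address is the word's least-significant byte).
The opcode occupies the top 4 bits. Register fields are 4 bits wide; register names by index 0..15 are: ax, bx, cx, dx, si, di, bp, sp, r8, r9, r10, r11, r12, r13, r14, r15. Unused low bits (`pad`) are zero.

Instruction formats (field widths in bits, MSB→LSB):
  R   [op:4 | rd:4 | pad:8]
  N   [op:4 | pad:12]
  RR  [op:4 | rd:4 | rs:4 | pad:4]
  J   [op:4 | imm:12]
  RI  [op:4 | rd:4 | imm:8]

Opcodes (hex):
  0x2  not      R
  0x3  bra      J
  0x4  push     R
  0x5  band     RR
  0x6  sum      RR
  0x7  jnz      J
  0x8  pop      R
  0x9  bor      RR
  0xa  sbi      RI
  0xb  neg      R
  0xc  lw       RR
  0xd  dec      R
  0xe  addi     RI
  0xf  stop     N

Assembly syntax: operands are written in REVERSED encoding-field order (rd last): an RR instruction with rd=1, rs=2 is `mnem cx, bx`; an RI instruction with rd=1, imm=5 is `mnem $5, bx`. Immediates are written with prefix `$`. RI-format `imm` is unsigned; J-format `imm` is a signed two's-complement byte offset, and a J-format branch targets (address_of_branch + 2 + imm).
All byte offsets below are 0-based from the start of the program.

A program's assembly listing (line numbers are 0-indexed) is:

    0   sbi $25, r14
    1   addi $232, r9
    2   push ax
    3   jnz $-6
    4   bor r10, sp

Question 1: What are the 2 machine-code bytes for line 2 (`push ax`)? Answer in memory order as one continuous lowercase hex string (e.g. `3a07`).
0040

2. push fields op=0x4:4|rd=0:4|pad=0:8 → word 4000h → 00 40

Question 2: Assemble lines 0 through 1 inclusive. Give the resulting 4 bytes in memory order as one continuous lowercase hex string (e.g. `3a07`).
L0: sbi op=0xa:4|rd=14:4|imm=25:8 ⇒ 0xae19 ⇒ little 19 ae
L1: addi op=0xe:4|rd=9:4|imm=232:8 ⇒ 0xe9e8 ⇒ little e8 e9

19aee8e9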